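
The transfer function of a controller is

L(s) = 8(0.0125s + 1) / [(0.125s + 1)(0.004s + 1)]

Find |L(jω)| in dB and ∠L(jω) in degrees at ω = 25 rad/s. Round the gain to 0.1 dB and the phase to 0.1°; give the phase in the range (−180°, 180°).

At ω = 25 rad/s:
zero (1 + j25·0.0125) = 1 + j0.3125 → |·| ≈ 1.0477, ∠ ≈ 17.35°
pole (1 + j25·0.125) = 1 + j3.125 → |·| ≈ 3.2811, ∠ ≈ 72.26°
pole (1 + j25·0.004) = 1 + j0.1 → |·| ≈ 1.005, ∠ ≈ 5.71°
|L| = 8 · 1.0477 / (3.2811 · 1.005) ≈ 2.5418
Gain = 20 log₁₀(2.5418) ≈ 8.10 dB
∠L = (17.35°) − (72.26° + 5.71°) = -60.62°

8.1 dB, -60.6°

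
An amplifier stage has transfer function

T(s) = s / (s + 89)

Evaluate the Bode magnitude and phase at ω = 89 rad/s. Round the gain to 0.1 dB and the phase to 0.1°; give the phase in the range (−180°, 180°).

At s = jω = j89:
zero at origin: s = j89 → |·| = 89, ∠ = 90.00°
pole (s+89): 89 + j89 → |·| = √(89²+89²) = √15842 ≈ 125.87, ∠ = arctan(89/89) ≈ 45.00°
|T| = 1 · 89 / 125.87 ≈ 0.70708
Gain = 20 log₁₀(0.70708) ≈ -3.01 dB
∠T = 90.00° − 45.00° = 45.00°

-3.0 dB, 45.0°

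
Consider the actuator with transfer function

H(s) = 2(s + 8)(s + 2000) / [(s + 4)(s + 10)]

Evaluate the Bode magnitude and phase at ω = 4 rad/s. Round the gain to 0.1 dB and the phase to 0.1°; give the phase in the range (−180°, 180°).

55.4 dB, -40.1°

At s = jω = j4:
zero (s+8): 8 + j4 → |·| = √(8²+4²) = √80 ≈ 8.9443, ∠ = arctan(4/8) ≈ 26.57°
zero (s+2000): 2000 + j4 → |·| = √(2000²+4²) = √4000016 ≈ 2000, ∠ = arctan(4/2000) ≈ 0.11°
pole (s+4): 4 + j4 → |·| = √(4²+4²) = √32 ≈ 5.6569, ∠ = arctan(4/4) ≈ 45.00°
pole (s+10): 10 + j4 → |·| = √(10²+4²) = √116 ≈ 10.77, ∠ = arctan(4/10) ≈ 21.80°
|H| = 2 · 17889 / 60.925 ≈ 587.25
Gain = 20 log₁₀(587.25) ≈ 55.38 dB
∠H = 26.68° − 66.80° = -40.12°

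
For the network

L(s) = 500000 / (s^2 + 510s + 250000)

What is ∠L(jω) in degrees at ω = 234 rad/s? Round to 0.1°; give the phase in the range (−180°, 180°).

At s = jω = j234:
quadratic: (j234)² + 510·j234 + 250000 = 195244 + j119340 → |·| ≈ 2.2883e+05, ∠ ≈ 31.43°
∠L = 0.00° − 31.43° = -31.43°

-31.4°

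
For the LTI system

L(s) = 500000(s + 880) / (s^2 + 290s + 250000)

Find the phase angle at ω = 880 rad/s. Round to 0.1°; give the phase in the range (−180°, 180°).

-109.1°

At s = jω = j880:
zero (s+880): 880 + j880 → |·| = √(880²+880²) = √1548800 ≈ 1244.5, ∠ = arctan(880/880) ≈ 45.00°
quadratic: (j880)² + 290·j880 + 250000 = -524400 + j255200 → |·| ≈ 5.832e+05, ∠ ≈ 154.05°
∠L = 45.00° − 154.05° = -109.05°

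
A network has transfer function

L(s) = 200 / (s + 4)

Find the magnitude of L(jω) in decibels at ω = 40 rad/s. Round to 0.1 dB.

At s = jω = j40:
pole (s+4): 4 + j40 → |·| = √(4²+40²) = √1616 ≈ 40.2, ∠ = arctan(40/4) ≈ 84.29°
|L| = 200 / 40.2 ≈ 4.9751
Gain = 20 log₁₀(4.9751) ≈ 13.94 dB

13.9 dB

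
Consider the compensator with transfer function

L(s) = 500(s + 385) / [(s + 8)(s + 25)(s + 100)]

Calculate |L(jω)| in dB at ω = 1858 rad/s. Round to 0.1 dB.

At s = jω = j1858:
zero (s+385): 385 + j1858 → |·| = √(385²+1858²) = √3600389 ≈ 1897.5, ∠ = arctan(1858/385) ≈ 78.29°
pole (s+8): 8 + j1858 → |·| = √(8²+1858²) = √3452228 ≈ 1858, ∠ = arctan(1858/8) ≈ 89.75°
pole (s+25): 25 + j1858 → |·| = √(25²+1858²) = √3452789 ≈ 1858.2, ∠ = arctan(1858/25) ≈ 89.23°
pole (s+100): 100 + j1858 → |·| = √(100²+1858²) = √3462164 ≈ 1860.7, ∠ = arctan(1858/100) ≈ 86.92°
|L| = 500 · 1897.5 / 6.4241e+09 ≈ 0.00014769
Gain = 20 log₁₀(0.00014769) ≈ -76.61 dB

-76.6 dB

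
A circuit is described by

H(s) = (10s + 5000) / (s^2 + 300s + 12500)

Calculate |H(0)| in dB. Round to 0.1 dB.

-8.0 dB

H(0) = 5000 / 12500 = 0.4
20 log₁₀(0.4) ≈ -7.96 dB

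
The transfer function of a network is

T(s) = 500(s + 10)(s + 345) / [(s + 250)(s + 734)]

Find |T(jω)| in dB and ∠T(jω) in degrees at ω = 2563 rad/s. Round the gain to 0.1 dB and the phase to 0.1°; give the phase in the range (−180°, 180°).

53.7 dB, 13.7°

At s = jω = j2563:
zero (s+10): 10 + j2563 → |·| = √(10²+2563²) = √6569069 ≈ 2563, ∠ = arctan(2563/10) ≈ 89.78°
zero (s+345): 345 + j2563 → |·| = √(345²+2563²) = √6687994 ≈ 2586.1, ∠ = arctan(2563/345) ≈ 82.33°
pole (s+250): 250 + j2563 → |·| = √(250²+2563²) = √6631469 ≈ 2575.2, ∠ = arctan(2563/250) ≈ 84.43°
pole (s+734): 734 + j2563 → |·| = √(734²+2563²) = √7107725 ≈ 2666, ∠ = arctan(2563/734) ≈ 74.02°
|T| = 500 · 6.6282e+06 / 6.8655e+06 ≈ 482.72
Gain = 20 log₁₀(482.72) ≈ 53.67 dB
∠T = 172.11° − 158.45° = 13.66°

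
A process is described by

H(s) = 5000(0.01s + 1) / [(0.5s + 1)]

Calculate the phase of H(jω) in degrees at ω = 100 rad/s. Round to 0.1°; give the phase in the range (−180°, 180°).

At ω = 100 rad/s:
zero (1 + j100·0.01) = 1 + j1 → |·| ≈ 1.4142, ∠ ≈ 45.00°
pole (1 + j100·0.5) = 1 + j50 → |·| ≈ 50.01, ∠ ≈ 88.85°
∠H = (45.00°) − (88.85°) = -43.85°

-43.9°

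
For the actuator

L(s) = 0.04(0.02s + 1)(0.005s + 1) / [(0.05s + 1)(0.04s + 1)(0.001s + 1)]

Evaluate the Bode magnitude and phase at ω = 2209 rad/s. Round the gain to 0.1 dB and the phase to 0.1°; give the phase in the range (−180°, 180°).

At ω = 2209 rad/s:
zero (1 + j2209·0.02) = 1 + j44.18 → |·| ≈ 44.191, ∠ ≈ 88.70°
zero (1 + j2209·0.005) = 1 + j11.045 → |·| ≈ 11.09, ∠ ≈ 84.83°
pole (1 + j2209·0.05) = 1 + j110.45 → |·| ≈ 110.45, ∠ ≈ 89.48°
pole (1 + j2209·0.04) = 1 + j88.36 → |·| ≈ 88.366, ∠ ≈ 89.35°
pole (1 + j2209·0.001) = 1 + j2.209 → |·| ≈ 2.4248, ∠ ≈ 65.64°
|L| = 0.04 · 44.191 · 11.09 / (110.45 · 88.366 · 2.4248) ≈ 0.00082832
Gain = 20 log₁₀(0.00082832) ≈ -61.64 dB
∠L = (88.70° + 84.83°) − (89.48° + 89.35° + 65.64°) = -70.94°

-61.6 dB, -70.9°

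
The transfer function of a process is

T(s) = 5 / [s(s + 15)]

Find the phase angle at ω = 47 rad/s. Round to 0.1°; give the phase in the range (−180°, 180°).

At s = jω = j47:
pole (s+15): 15 + j47 → |·| = √(15²+47²) = √2434 ≈ 49.336, ∠ = arctan(47/15) ≈ 72.30°
pole at origin: |s| = 47, ∠ = 90.00° (in denominator)
∠T = 0.00° − 162.30° = -162.30°

-162.3°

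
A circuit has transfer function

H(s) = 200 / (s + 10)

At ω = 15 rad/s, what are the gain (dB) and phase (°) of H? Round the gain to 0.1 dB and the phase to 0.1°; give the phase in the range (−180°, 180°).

20.9 dB, -56.3°

At s = jω = j15:
pole (s+10): 10 + j15 → |·| = √(10²+15²) = √325 ≈ 18.028, ∠ = arctan(15/10) ≈ 56.31°
|H| = 200 / 18.028 ≈ 11.094
Gain = 20 log₁₀(11.094) ≈ 20.90 dB
∠H = 0.00° − 56.31° = -56.31°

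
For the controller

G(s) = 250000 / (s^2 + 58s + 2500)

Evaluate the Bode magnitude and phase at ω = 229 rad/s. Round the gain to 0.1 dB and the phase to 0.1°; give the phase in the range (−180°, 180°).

13.7 dB, -165.1°

At s = jω = j229:
quadratic: (j229)² + 58·j229 + 2500 = -49941 + j13282 → |·| ≈ 51677, ∠ ≈ 165.11°
|G| = 250000 / 51677 ≈ 4.8377
Gain = 20 log₁₀(4.8377) ≈ 13.69 dB
∠G = 0.00° − 165.11° = -165.11°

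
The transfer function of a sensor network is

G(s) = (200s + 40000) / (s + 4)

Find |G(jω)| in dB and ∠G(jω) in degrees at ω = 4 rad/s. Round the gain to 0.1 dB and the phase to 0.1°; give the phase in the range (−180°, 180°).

77.0 dB, -43.9°

Substitute s = j4:
Numerator: 200(j4) + 40000 = 40000 + j800
Denominator: (j4) + 4 = 4 + j4
|N| = √(40000² + 800²) ≈ 40008, ∠N ≈ 1.15°
|D| = √(4² + 4²) ≈ 5.6569, ∠D ≈ 45.00°
|G| = 40008 / 5.6569 ≈ 7072.4
Gain = 20 log₁₀(7072.4) ≈ 76.99 dB
∠G = 1.15° − 45.00° = -43.85°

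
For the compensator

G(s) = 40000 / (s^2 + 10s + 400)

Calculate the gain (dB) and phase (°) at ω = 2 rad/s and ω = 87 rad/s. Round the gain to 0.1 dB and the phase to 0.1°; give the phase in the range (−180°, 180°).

ω = 2: 40.1 dB, -2.9°; ω = 87: 14.9 dB, -173.1°

At s = jω = j2:
quadratic: (j2)² + 10·j2 + 400 = 396 + j20 → |·| ≈ 396.5, ∠ ≈ 2.89°
|G| = 40000 / 396.5 ≈ 100.88
Gain = 20 log₁₀(100.88) ≈ 40.08 dB
∠G = 0.00° − 2.89° = -2.89°

At s = jω = j87:
quadratic: (j87)² + 10·j87 + 400 = -7169 + j870 → |·| ≈ 7221.6, ∠ ≈ 173.08°
|G| = 40000 / 7221.6 ≈ 5.5389
Gain = 20 log₁₀(5.5389) ≈ 14.87 dB
∠G = 0.00° − 173.08° = -173.08°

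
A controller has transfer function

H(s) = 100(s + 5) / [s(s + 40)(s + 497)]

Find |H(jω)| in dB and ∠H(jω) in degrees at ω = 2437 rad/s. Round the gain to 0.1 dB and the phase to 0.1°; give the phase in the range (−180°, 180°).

At s = jω = j2437:
zero (s+5): 5 + j2437 → |·| = √(5²+2437²) = √5938994 ≈ 2437, ∠ = arctan(2437/5) ≈ 89.88°
pole (s+40): 40 + j2437 → |·| = √(40²+2437²) = √5940569 ≈ 2437.3, ∠ = arctan(2437/40) ≈ 89.06°
pole (s+497): 497 + j2437 → |·| = √(497²+2437²) = √6185978 ≈ 2487.2, ∠ = arctan(2437/497) ≈ 78.47°
pole at origin: |s| = 2437, ∠ = 90.00° (in denominator)
|H| = 100 · 2437 / 1.4773e+10 ≈ 1.6496e-05
Gain = 20 log₁₀(1.6496e-05) ≈ -95.65 dB
∠H = 89.88° − 257.53° = -167.65°

-95.7 dB, -167.7°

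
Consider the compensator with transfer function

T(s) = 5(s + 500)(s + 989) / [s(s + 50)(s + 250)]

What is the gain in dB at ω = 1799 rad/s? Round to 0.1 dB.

-49.7 dB

At s = jω = j1799:
zero (s+500): 500 + j1799 → |·| = √(500²+1799²) = √3486401 ≈ 1867.2, ∠ = arctan(1799/500) ≈ 74.47°
zero (s+989): 989 + j1799 → |·| = √(989²+1799²) = √4214522 ≈ 2052.9, ∠ = arctan(1799/989) ≈ 61.20°
pole (s+50): 50 + j1799 → |·| = √(50²+1799²) = √3238901 ≈ 1799.7, ∠ = arctan(1799/50) ≈ 88.41°
pole (s+250): 250 + j1799 → |·| = √(250²+1799²) = √3298901 ≈ 1816.3, ∠ = arctan(1799/250) ≈ 82.09°
pole at origin: |s| = 1799, ∠ = 90.00° (in denominator)
|T| = 5 · 3.8332e+06 / 5.8806e+09 ≈ 0.0032592
Gain = 20 log₁₀(0.0032592) ≈ -49.74 dB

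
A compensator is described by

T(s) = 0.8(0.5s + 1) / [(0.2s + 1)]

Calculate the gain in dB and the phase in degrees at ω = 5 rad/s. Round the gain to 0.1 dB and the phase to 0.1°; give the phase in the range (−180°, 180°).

At ω = 5 rad/s:
zero (1 + j5·0.5) = 1 + j2.5 → |·| ≈ 2.6926, ∠ ≈ 68.20°
pole (1 + j5·0.2) = 1 + j1 → |·| ≈ 1.4142, ∠ ≈ 45.00°
|T| = 0.8 · 2.6926 / (1.4142) ≈ 1.5232
Gain = 20 log₁₀(1.5232) ≈ 3.66 dB
∠T = (68.20°) − (45.00°) = 23.20°

3.7 dB, 23.2°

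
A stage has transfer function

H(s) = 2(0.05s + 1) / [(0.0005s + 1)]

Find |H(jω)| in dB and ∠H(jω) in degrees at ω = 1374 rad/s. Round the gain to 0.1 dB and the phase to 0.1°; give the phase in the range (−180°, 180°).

At ω = 1374 rad/s:
zero (1 + j1374·0.05) = 1 + j68.7 → |·| ≈ 68.707, ∠ ≈ 89.17°
pole (1 + j1374·0.0005) = 1 + j0.687 → |·| ≈ 1.2132, ∠ ≈ 34.49°
|H| = 2 · 68.707 / (1.2132) ≈ 113.27
Gain = 20 log₁₀(113.27) ≈ 41.08 dB
∠H = (89.17°) − (34.49°) = 54.68°

41.1 dB, 54.7°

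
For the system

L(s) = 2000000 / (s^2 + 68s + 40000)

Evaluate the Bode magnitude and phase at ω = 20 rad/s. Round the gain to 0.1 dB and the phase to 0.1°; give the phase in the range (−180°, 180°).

At s = jω = j20:
quadratic: (j20)² + 68·j20 + 40000 = 39600 + j1360 → |·| ≈ 39623, ∠ ≈ 1.97°
|L| = 2000000 / 39623 ≈ 50.476
Gain = 20 log₁₀(50.476) ≈ 34.06 dB
∠L = 0.00° − 1.97° = -1.97°

34.1 dB, -2.0°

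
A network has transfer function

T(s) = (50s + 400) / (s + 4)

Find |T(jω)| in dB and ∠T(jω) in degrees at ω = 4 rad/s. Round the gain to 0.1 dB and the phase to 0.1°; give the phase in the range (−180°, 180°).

Substitute s = j4:
Numerator: 50(j4) + 400 = 400 + j200
Denominator: (j4) + 4 = 4 + j4
|N| = √(400² + 200²) ≈ 447.21, ∠N ≈ 26.57°
|D| = √(4² + 4²) ≈ 5.6569, ∠D ≈ 45.00°
|T| = 447.21 / 5.6569 ≈ 79.056
Gain = 20 log₁₀(79.056) ≈ 37.96 dB
∠T = 26.57° − 45.00° = -18.43°

38.0 dB, -18.4°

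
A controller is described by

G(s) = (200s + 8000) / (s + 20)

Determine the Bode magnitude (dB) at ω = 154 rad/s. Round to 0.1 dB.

Substitute s = j154:
Numerator: 200(j154) + 8000 = 8000 + j30800
Denominator: (j154) + 20 = 20 + j154
|N| = √(8000² + 30800²) ≈ 31822, ∠N ≈ 75.44°
|D| = √(20² + 154²) ≈ 155.29, ∠D ≈ 82.60°
|G| = 31822 / 155.29 ≈ 204.92
Gain = 20 log₁₀(204.92) ≈ 46.23 dB

46.2 dB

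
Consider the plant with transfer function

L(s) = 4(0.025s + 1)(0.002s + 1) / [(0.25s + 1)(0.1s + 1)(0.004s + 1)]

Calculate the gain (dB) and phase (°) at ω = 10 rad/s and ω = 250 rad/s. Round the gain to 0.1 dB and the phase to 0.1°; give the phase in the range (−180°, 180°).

At ω = 10 rad/s:
zero (1 + j10·0.025) = 1 + j0.25 → |·| ≈ 1.0308, ∠ ≈ 14.04°
zero (1 + j10·0.002) = 1 + j0.02 → |·| ≈ 1.0002, ∠ ≈ 1.15°
pole (1 + j10·0.25) = 1 + j2.5 → |·| ≈ 2.6926, ∠ ≈ 68.20°
pole (1 + j10·0.1) = 1 + j1 → |·| ≈ 1.4142, ∠ ≈ 45.00°
pole (1 + j10·0.004) = 1 + j0.04 → |·| ≈ 1.0008, ∠ ≈ 2.29°
|L| = 4 · 1.0308 · 1.0002 / (2.6926 · 1.4142 · 1.0008) ≈ 1.0822
Gain = 20 log₁₀(1.0822) ≈ 0.69 dB
∠L = (14.04° + 1.15°) − (68.20° + 45.00° + 2.29°) = -100.30°

At ω = 250 rad/s:
zero (1 + j250·0.025) = 1 + j6.25 → |·| ≈ 6.3295, ∠ ≈ 80.91°
zero (1 + j250·0.002) = 1 + j0.5 → |·| ≈ 1.118, ∠ ≈ 26.57°
pole (1 + j250·0.25) = 1 + j62.5 → |·| ≈ 62.508, ∠ ≈ 89.08°
pole (1 + j250·0.1) = 1 + j25 → |·| ≈ 25.02, ∠ ≈ 87.71°
pole (1 + j250·0.004) = 1 + j1 → |·| ≈ 1.4142, ∠ ≈ 45.00°
|L| = 4 · 6.3295 · 1.118 / (62.508 · 25.02 · 1.4142) ≈ 0.012798
Gain = 20 log₁₀(0.012798) ≈ -37.86 dB
∠L = (80.91° + 26.57°) − (89.08° + 87.71° + 45.00°) = -114.31°

ω = 10: 0.7 dB, -100.3°; ω = 250: -37.9 dB, -114.3°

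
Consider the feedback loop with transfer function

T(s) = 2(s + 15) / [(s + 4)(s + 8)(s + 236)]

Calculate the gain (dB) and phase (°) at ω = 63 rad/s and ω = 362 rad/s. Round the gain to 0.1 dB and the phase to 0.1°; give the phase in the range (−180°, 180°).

ω = 63: -77.6 dB, -107.5°; ω = 362: -97.9 dB, -147.4°

At s = jω = j63:
zero (s+15): 15 + j63 → |·| = √(15²+63²) = √4194 ≈ 64.761, ∠ = arctan(63/15) ≈ 76.61°
pole (s+4): 4 + j63 → |·| = √(4²+63²) = √3985 ≈ 63.127, ∠ = arctan(63/4) ≈ 86.37°
pole (s+8): 8 + j63 → |·| = √(8²+63²) = √4033 ≈ 63.506, ∠ = arctan(63/8) ≈ 82.76°
pole (s+236): 236 + j63 → |·| = √(236²+63²) = √59665 ≈ 244.26, ∠ = arctan(63/236) ≈ 14.95°
|T| = 2 · 64.761 / 9.7922e+05 ≈ 0.00013227
Gain = 20 log₁₀(0.00013227) ≈ -77.57 dB
∠T = 76.61° − 184.08° = -107.47°

At s = jω = j362:
zero (s+15): 15 + j362 → |·| = √(15²+362²) = √131269 ≈ 362.31, ∠ = arctan(362/15) ≈ 87.63°
pole (s+4): 4 + j362 → |·| = √(4²+362²) = √131060 ≈ 362.02, ∠ = arctan(362/4) ≈ 89.37°
pole (s+8): 8 + j362 → |·| = √(8²+362²) = √131108 ≈ 362.09, ∠ = arctan(362/8) ≈ 88.73°
pole (s+236): 236 + j362 → |·| = √(236²+362²) = √186740 ≈ 432.13, ∠ = arctan(362/236) ≈ 56.90°
|T| = 2 · 362.31 / 5.6645e+07 ≈ 1.2792e-05
Gain = 20 log₁₀(1.2792e-05) ≈ -97.86 dB
∠T = 87.63° − 235.00° = -147.37°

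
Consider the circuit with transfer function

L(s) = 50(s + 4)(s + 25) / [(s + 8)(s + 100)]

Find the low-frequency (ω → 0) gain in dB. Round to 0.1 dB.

15.9 dB

L(0) = 50·4·25 / (8·100) = 6.25
20 log₁₀(6.25) ≈ 15.92 dB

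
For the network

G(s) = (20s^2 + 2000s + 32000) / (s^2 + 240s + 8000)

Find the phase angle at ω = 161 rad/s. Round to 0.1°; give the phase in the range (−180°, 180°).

Substitute s = j161:
Numerator: 20(j161)^2 + 2000(j161) + 32000 = -486420 + j322000
Denominator: (j161)^2 + 240(j161) + 8000 = -17921 + j38640
|N| = √(486420² + 322000²) ≈ 5.8334e+05, ∠N ≈ 146.50°
|D| = √(17921² + 38640²) ≈ 42594, ∠D ≈ 114.88°
∠G = 146.50° − 114.88° = 31.62°

31.6°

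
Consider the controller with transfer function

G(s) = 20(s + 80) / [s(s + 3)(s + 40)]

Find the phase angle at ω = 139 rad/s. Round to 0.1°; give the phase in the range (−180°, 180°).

167.4°

At s = jω = j139:
zero (s+80): 80 + j139 → |·| = √(80²+139²) = √25721 ≈ 160.38, ∠ = arctan(139/80) ≈ 60.08°
pole (s+3): 3 + j139 → |·| = √(3²+139²) = √19330 ≈ 139.03, ∠ = arctan(139/3) ≈ 88.76°
pole (s+40): 40 + j139 → |·| = √(40²+139²) = √20921 ≈ 144.64, ∠ = arctan(139/40) ≈ 73.95°
pole at origin: |s| = 139, ∠ = 90.00° (in denominator)
∠G = 60.08° − 252.71° = -192.63° ≡ 167.37° (principal value)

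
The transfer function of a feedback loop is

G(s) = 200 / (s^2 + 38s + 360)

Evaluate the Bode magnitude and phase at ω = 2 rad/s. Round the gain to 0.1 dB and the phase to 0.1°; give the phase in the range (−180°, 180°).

Substitute s = j2:
Numerator: 200 = 200 + j0
Denominator: (j2)^2 + 38(j2) + 360 = 356 + j76
|N| = √(200² + 0²) ≈ 200, ∠N ≈ 0.00°
|D| = √(356² + 76²) ≈ 364.02, ∠D ≈ 12.05°
|G| = 200 / 364.02 ≈ 0.54942
Gain = 20 log₁₀(0.54942) ≈ -5.20 dB
∠G = 0.00° − 12.05° = -12.05°

-5.2 dB, -12.1°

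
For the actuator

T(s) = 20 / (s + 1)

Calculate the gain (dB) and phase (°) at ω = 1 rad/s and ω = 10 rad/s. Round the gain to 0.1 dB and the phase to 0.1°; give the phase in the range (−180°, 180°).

ω = 1: 23.0 dB, -45.0°; ω = 10: 6.0 dB, -84.3°

At s = jω = j1:
pole (s+1): 1 + j1 → |·| = √(1²+1²) = √2 ≈ 1.4142, ∠ = arctan(1/1) ≈ 45.00°
|T| = 20 / 1.4142 ≈ 14.142
Gain = 20 log₁₀(14.142) ≈ 23.01 dB
∠T = 0.00° − 45.00° = -45.00°

At s = jω = j10:
pole (s+1): 1 + j10 → |·| = √(1²+10²) = √101 ≈ 10.05, ∠ = arctan(10/1) ≈ 84.29°
|T| = 20 / 10.05 ≈ 1.99
Gain = 20 log₁₀(1.99) ≈ 5.98 dB
∠T = 0.00° − 84.29° = -84.29°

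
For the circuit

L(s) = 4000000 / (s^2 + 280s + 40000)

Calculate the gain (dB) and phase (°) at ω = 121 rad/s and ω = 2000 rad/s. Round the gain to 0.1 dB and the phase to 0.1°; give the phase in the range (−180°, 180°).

At s = jω = j121:
quadratic: (j121)² + 280·j121 + 40000 = 25359 + j33880 → |·| ≈ 42319, ∠ ≈ 53.19°
|L| = 4000000 / 42319 ≈ 94.52
Gain = 20 log₁₀(94.52) ≈ 39.51 dB
∠L = 0.00° − 53.19° = -53.19°

At s = jω = j2000:
quadratic: (j2000)² + 280·j2000 + 40000 = -3960000 + j560000 → |·| ≈ 3.9994e+06, ∠ ≈ 171.95°
|L| = 4000000 / 3.9994e+06 ≈ 1.0002
Gain = 20 log₁₀(1.0002) ≈ 0.00 dB
∠L = 0.00° − 171.95° = -171.95°

ω = 121: 39.5 dB, -53.2°; ω = 2000: 0.0 dB, -172.0°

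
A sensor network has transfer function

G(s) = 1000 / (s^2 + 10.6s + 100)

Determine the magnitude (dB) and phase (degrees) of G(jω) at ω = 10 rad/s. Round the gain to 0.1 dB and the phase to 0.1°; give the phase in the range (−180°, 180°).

19.5 dB, -90.0°

At s = jω = j10:
quadratic: (j10)² + 10.6·j10 + 100 = 0 + j106 → |·| ≈ 106, ∠ ≈ 90.00°
|G| = 1000 / 106 ≈ 9.434
Gain = 20 log₁₀(9.434) ≈ 19.49 dB
∠G = 0.00° − 90.00° = -90.00°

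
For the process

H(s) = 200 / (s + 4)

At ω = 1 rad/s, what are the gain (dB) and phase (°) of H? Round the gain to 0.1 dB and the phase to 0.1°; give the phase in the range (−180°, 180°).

At s = jω = j1:
pole (s+4): 4 + j1 → |·| = √(4²+1²) = √17 ≈ 4.1231, ∠ = arctan(1/4) ≈ 14.04°
|H| = 200 / 4.1231 ≈ 48.507
Gain = 20 log₁₀(48.507) ≈ 33.72 dB
∠H = 0.00° − 14.04° = -14.04°

33.7 dB, -14.0°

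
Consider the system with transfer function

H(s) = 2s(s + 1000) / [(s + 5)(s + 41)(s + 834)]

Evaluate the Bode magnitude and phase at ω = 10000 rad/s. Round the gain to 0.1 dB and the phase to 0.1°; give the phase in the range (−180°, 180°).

At s = jω = j10000:
zero (s+1000): 1000 + j10000 → |·| = √(1000²+10000²) = √101000000 ≈ 10050, ∠ = arctan(10000/1000) ≈ 84.29°
zero at origin: s = j10000 → |·| = 10000, ∠ = 90.00°
pole (s+5): 5 + j10000 → |·| = √(5²+10000²) = √100000025 ≈ 10000, ∠ = arctan(10000/5) ≈ 89.97°
pole (s+41): 41 + j10000 → |·| = √(41²+10000²) = √100001681 ≈ 10000, ∠ = arctan(10000/41) ≈ 89.77°
pole (s+834): 834 + j10000 → |·| = √(834²+10000²) = √100695556 ≈ 10035, ∠ = arctan(10000/834) ≈ 85.23°
|H| = 2 · 1.005e+08 / 1.0035e+12 ≈ 0.0002003
Gain = 20 log₁₀(0.0002003) ≈ -73.97 dB
∠H = 174.29° − 264.97° = -90.68°

-74.0 dB, -90.7°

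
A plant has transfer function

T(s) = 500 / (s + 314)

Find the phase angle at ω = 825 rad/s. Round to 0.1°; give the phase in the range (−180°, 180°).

At s = jω = j825:
pole (s+314): 314 + j825 → |·| = √(314²+825²) = √779221 ≈ 882.73, ∠ = arctan(825/314) ≈ 69.16°
∠T = 0.00° − 69.16° = -69.16°

-69.2°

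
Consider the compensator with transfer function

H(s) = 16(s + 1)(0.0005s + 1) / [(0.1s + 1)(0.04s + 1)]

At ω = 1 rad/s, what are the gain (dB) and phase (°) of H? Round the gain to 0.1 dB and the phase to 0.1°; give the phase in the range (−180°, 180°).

At ω = 1 rad/s:
zero (1 + j1·1) = 1 + j1 → |·| ≈ 1.4142, ∠ ≈ 45.00°
zero (1 + j1·0.0005) = 1 + j0.0005 → |·| ≈ 1, ∠ ≈ 0.03°
pole (1 + j1·0.1) = 1 + j0.1 → |·| ≈ 1.005, ∠ ≈ 5.71°
pole (1 + j1·0.04) = 1 + j0.04 → |·| ≈ 1.0008, ∠ ≈ 2.29°
|H| = 16 · 1.4142 · 1 / (1.005 · 1.0008) ≈ 22.497
Gain = 20 log₁₀(22.497) ≈ 27.04 dB
∠H = (45.00° + 0.03°) − (5.71° + 2.29°) = 37.03°

27.0 dB, 37.0°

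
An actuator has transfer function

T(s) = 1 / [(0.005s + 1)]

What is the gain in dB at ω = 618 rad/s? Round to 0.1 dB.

At ω = 618 rad/s:
pole (1 + j618·0.005) = 1 + j3.09 → |·| ≈ 3.2478, ∠ ≈ 72.07°
|T| = 1 · 1 / (3.2478) ≈ 0.3079
Gain = 20 log₁₀(0.3079) ≈ -10.23 dB

-10.2 dB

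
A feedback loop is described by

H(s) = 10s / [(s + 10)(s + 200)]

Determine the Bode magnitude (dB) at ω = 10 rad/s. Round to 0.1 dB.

-29.0 dB

At s = jω = j10:
zero at origin: s = j10 → |·| = 10, ∠ = 90.00°
pole (s+10): 10 + j10 → |·| = √(10²+10²) = √200 ≈ 14.142, ∠ = arctan(10/10) ≈ 45.00°
pole (s+200): 200 + j10 → |·| = √(200²+10²) = √40100 ≈ 200.25, ∠ = arctan(10/200) ≈ 2.86°
|H| = 10 · 10 / 2831.9 ≈ 0.035312
Gain = 20 log₁₀(0.035312) ≈ -29.04 dB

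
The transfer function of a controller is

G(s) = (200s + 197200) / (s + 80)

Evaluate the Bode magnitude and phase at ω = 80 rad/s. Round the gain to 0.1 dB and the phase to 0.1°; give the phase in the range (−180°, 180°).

64.9 dB, -40.4°

Substitute s = j80:
Numerator: 200(j80) + 197200 = 197200 + j16000
Denominator: (j80) + 80 = 80 + j80
|N| = √(197200² + 16000²) ≈ 1.9785e+05, ∠N ≈ 4.64°
|D| = √(80² + 80²) ≈ 113.14, ∠D ≈ 45.00°
|G| = 1.9785e+05 / 113.14 ≈ 1748.7
Gain = 20 log₁₀(1748.7) ≈ 64.85 dB
∠G = 4.64° − 45.00° = -40.36°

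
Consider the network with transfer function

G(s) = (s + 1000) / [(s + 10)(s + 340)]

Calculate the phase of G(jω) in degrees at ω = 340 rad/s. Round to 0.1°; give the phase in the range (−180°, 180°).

-114.5°

At s = jω = j340:
zero (s+1000): 1000 + j340 → |·| = √(1000²+340²) = √1115600 ≈ 1056.2, ∠ = arctan(340/1000) ≈ 18.78°
pole (s+10): 10 + j340 → |·| = √(10²+340²) = √115700 ≈ 340.15, ∠ = arctan(340/10) ≈ 88.32°
pole (s+340): 340 + j340 → |·| = √(340²+340²) = √231200 ≈ 480.83, ∠ = arctan(340/340) ≈ 45.00°
∠G = 18.78° − 133.32° = -114.54°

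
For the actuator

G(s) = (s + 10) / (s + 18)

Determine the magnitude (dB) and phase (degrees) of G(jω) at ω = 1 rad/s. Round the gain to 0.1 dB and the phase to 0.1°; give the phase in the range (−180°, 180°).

At s = jω = j1:
zero (s+10): 10 + j1 → |·| = √(10²+1²) = √101 ≈ 10.05, ∠ = arctan(1/10) ≈ 5.71°
pole (s+18): 18 + j1 → |·| = √(18²+1²) = √325 ≈ 18.028, ∠ = arctan(1/18) ≈ 3.18°
|G| = 1 · 10.05 / 18.028 ≈ 0.55747
Gain = 20 log₁₀(0.55747) ≈ -5.08 dB
∠G = 5.71° − 3.18° = 2.53°

-5.1 dB, 2.5°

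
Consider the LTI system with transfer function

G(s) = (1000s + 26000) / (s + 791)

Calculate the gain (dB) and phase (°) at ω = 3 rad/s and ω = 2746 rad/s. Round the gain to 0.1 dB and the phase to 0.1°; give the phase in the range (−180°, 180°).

ω = 3: 30.4 dB, 6.4°; ω = 2746: 59.7 dB, 15.5°

Substitute s = j3:
Numerator: 1000(j3) + 26000 = 26000 + j3000
Denominator: (j3) + 791 = 791 + j3
|N| = √(26000² + 3000²) ≈ 26173, ∠N ≈ 6.58°
|D| = √(791² + 3²) ≈ 791.01, ∠D ≈ 0.22°
|G| = 26173 / 791.01 ≈ 33.088
Gain = 20 log₁₀(33.088) ≈ 30.39 dB
∠G = 6.58° − 0.22° = 6.36°

Substitute s = j2746:
Numerator: 1000(j2746) + 26000 = 26000 + j2746000
Denominator: (j2746) + 791 = 791 + j2746
|N| = √(26000² + 2746000²) ≈ 2.7461e+06, ∠N ≈ 89.46°
|D| = √(791² + 2746²) ≈ 2857.7, ∠D ≈ 73.93°
|G| = 2.7461e+06 / 2857.7 ≈ 960.95
Gain = 20 log₁₀(960.95) ≈ 59.65 dB
∠G = 89.46° − 73.93° = 15.53°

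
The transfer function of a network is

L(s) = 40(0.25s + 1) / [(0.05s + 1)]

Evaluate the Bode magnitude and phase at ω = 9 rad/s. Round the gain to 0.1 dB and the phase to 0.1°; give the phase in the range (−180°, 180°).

At ω = 9 rad/s:
zero (1 + j9·0.25) = 1 + j2.25 → |·| ≈ 2.4622, ∠ ≈ 66.04°
pole (1 + j9·0.05) = 1 + j0.45 → |·| ≈ 1.0966, ∠ ≈ 24.23°
|L| = 40 · 2.4622 / (1.0966) ≈ 89.812
Gain = 20 log₁₀(89.812) ≈ 39.07 dB
∠L = (66.04°) − (24.23°) = 41.81°

39.1 dB, 41.8°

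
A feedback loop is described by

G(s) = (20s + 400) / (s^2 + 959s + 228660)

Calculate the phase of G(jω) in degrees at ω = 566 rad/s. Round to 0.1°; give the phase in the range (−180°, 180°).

Substitute s = j566:
Numerator: 20(j566) + 400 = 400 + j11320
Denominator: (j566)^2 + 959(j566) + 228660 = -91696 + j542794
|N| = √(400² + 11320²) ≈ 11327, ∠N ≈ 87.98°
|D| = √(91696² + 542794²) ≈ 5.5048e+05, ∠D ≈ 99.59°
∠G = 87.98° − 99.59° = -11.61°

-11.6°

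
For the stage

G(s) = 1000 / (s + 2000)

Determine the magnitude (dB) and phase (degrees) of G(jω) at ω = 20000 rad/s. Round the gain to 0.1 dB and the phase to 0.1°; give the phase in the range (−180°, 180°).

At s = jω = j20000:
pole (s+2000): 2000 + j20000 → |·| = √(2000²+20000²) = √404000000 ≈ 20100, ∠ = arctan(20000/2000) ≈ 84.29°
|G| = 1000 / 20100 ≈ 0.049751
Gain = 20 log₁₀(0.049751) ≈ -26.06 dB
∠G = 0.00° − 84.29° = -84.29°

-26.1 dB, -84.3°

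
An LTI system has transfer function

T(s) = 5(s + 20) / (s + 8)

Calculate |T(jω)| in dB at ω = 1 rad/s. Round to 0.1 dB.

21.9 dB

At s = jω = j1:
zero (s+20): 20 + j1 → |·| = √(20²+1²) = √401 ≈ 20.025, ∠ = arctan(1/20) ≈ 2.86°
pole (s+8): 8 + j1 → |·| = √(8²+1²) = √65 ≈ 8.0623, ∠ = arctan(1/8) ≈ 7.13°
|T| = 5 · 20.025 / 8.0623 ≈ 12.419
Gain = 20 log₁₀(12.419) ≈ 21.88 dB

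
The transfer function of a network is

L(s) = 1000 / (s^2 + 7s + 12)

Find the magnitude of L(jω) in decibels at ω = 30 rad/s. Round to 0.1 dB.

0.8 dB

Substitute s = j30:
Numerator: 1000 = 1000 + j0
Denominator: (j30)^2 + 7(j30) + 12 = -888 + j210
|N| = √(1000² + 0²) ≈ 1000, ∠N ≈ 0.00°
|D| = √(888² + 210²) ≈ 912.49, ∠D ≈ 166.69°
|L| = 1000 / 912.49 ≈ 1.0959
Gain = 20 log₁₀(1.0959) ≈ 0.80 dB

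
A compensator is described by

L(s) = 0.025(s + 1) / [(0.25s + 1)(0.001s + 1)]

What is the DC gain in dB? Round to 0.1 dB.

-32.0 dB

L(0) = 0.025 · 1 / 1 = 0.025
20 log₁₀(0.025) ≈ -32.04 dB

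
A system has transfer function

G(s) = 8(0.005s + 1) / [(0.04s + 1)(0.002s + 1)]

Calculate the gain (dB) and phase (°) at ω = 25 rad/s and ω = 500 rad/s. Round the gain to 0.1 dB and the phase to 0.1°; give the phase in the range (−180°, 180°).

At ω = 25 rad/s:
zero (1 + j25·0.005) = 1 + j0.125 → |·| ≈ 1.0078, ∠ ≈ 7.13°
pole (1 + j25·0.04) = 1 + j1 → |·| ≈ 1.4142, ∠ ≈ 45.00°
pole (1 + j25·0.002) = 1 + j0.05 → |·| ≈ 1.0012, ∠ ≈ 2.86°
|G| = 8 · 1.0078 / (1.4142 · 1.0012) ≈ 5.6942
Gain = 20 log₁₀(5.6942) ≈ 15.11 dB
∠G = (7.13°) − (45.00° + 2.86°) = -40.73°

At ω = 500 rad/s:
zero (1 + j500·0.005) = 1 + j2.5 → |·| ≈ 2.6926, ∠ ≈ 68.20°
pole (1 + j500·0.04) = 1 + j20 → |·| ≈ 20.025, ∠ ≈ 87.14°
pole (1 + j500·0.002) = 1 + j1 → |·| ≈ 1.4142, ∠ ≈ 45.00°
|G| = 8 · 2.6926 / (20.025 · 1.4142) ≈ 0.76064
Gain = 20 log₁₀(0.76064) ≈ -2.38 dB
∠G = (68.20°) − (87.14° + 45.00°) = -63.94°

ω = 25: 15.1 dB, -40.7°; ω = 500: -2.4 dB, -63.9°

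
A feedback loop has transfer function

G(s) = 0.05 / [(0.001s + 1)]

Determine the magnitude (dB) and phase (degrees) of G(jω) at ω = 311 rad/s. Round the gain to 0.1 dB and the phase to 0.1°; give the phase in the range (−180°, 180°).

At ω = 311 rad/s:
pole (1 + j311·0.001) = 1 + j0.311 → |·| ≈ 1.0472, ∠ ≈ 17.28°
|G| = 0.05 · 1 / (1.0472) ≈ 0.047746
Gain = 20 log₁₀(0.047746) ≈ -26.42 dB
∠G = (0°) − (17.28°) = -17.28°

-26.4 dB, -17.3°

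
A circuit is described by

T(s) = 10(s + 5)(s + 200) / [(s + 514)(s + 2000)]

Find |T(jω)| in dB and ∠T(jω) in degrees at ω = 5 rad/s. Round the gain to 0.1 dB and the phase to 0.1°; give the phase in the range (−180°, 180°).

-37.2 dB, 45.7°

At s = jω = j5:
zero (s+5): 5 + j5 → |·| = √(5²+5²) = √50 ≈ 7.0711, ∠ = arctan(5/5) ≈ 45.00°
zero (s+200): 200 + j5 → |·| = √(200²+5²) = √40025 ≈ 200.06, ∠ = arctan(5/200) ≈ 1.43°
pole (s+514): 514 + j5 → |·| = √(514²+5²) = √264221 ≈ 514.02, ∠ = arctan(5/514) ≈ 0.56°
pole (s+2000): 2000 + j5 → |·| = √(2000²+5²) = √4000025 ≈ 2000, ∠ = arctan(5/2000) ≈ 0.14°
|T| = 10 · 1414.6 / 1.028e+06 ≈ 0.013761
Gain = 20 log₁₀(0.013761) ≈ -37.23 dB
∠T = 46.43° − 0.70° = 45.73°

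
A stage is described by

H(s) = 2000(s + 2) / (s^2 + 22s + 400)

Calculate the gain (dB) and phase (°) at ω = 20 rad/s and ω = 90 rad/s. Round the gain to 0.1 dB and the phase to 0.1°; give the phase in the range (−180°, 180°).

At s = jω = j20:
zero (s+2): 2 + j20 → |·| = √(2²+20²) = √404 ≈ 20.1, ∠ = arctan(20/2) ≈ 84.29°
quadratic: (j20)² + 22·j20 + 400 = 0 + j440 → |·| ≈ 440, ∠ ≈ 90.00°
|H| = 2000 · 20.1 / 440 ≈ 91.364
Gain = 20 log₁₀(91.364) ≈ 39.22 dB
∠H = 84.29° − 90.00° = -5.71°

At s = jω = j90:
zero (s+2): 2 + j90 → |·| = √(2²+90²) = √8104 ≈ 90.022, ∠ = arctan(90/2) ≈ 88.73°
quadratic: (j90)² + 22·j90 + 400 = -7700 + j1980 → |·| ≈ 7950.5, ∠ ≈ 165.58°
|H| = 2000 · 90.022 / 7950.5 ≈ 22.646
Gain = 20 log₁₀(22.646) ≈ 27.10 dB
∠H = 88.73° − 165.58° = -76.85°

ω = 20: 39.2 dB, -5.7°; ω = 90: 27.1 dB, -76.9°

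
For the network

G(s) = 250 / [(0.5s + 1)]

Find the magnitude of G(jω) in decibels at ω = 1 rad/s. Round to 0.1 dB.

47.0 dB

At ω = 1 rad/s:
pole (1 + j1·0.5) = 1 + j0.5 → |·| ≈ 1.118, ∠ ≈ 26.57°
|G| = 250 · 1 / (1.118) ≈ 223.61
Gain = 20 log₁₀(223.61) ≈ 46.99 dB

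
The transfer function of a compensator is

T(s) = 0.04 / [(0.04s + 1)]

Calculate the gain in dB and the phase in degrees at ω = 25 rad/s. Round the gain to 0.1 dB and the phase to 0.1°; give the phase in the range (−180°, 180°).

-31.0 dB, -45.0°

At ω = 25 rad/s:
pole (1 + j25·0.04) = 1 + j1 → |·| ≈ 1.4142, ∠ ≈ 45.00°
|T| = 0.04 · 1 / (1.4142) ≈ 0.028285
Gain = 20 log₁₀(0.028285) ≈ -30.97 dB
∠T = (0°) − (45.00°) = -45.00°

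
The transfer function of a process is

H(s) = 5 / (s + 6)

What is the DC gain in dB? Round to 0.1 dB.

H(0) = 5 / 6 ≈ 0.83333
20 log₁₀(0.83333) ≈ -1.58 dB

-1.6 dB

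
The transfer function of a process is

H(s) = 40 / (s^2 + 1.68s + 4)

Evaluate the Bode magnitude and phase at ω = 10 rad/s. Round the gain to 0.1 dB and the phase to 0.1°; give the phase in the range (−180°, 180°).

At s = jω = j10:
quadratic: (j10)² + 1.68·j10 + 4 = -96 + j16.8 → |·| ≈ 97.459, ∠ ≈ 170.07°
|H| = 40 / 97.459 ≈ 0.41043
Gain = 20 log₁₀(0.41043) ≈ -7.74 dB
∠H = 0.00° − 170.07° = -170.07°

-7.7 dB, -170.1°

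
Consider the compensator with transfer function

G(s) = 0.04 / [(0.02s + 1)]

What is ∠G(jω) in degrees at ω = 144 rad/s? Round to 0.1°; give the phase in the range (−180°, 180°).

At ω = 144 rad/s:
pole (1 + j144·0.02) = 1 + j2.88 → |·| ≈ 3.0487, ∠ ≈ 70.85°
∠G = (0°) − (70.85°) = -70.85°

-70.9°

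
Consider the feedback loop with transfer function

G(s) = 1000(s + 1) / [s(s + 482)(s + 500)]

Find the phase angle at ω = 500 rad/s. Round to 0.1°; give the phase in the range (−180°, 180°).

At s = jω = j500:
zero (s+1): 1 + j500 → |·| = √(1²+500²) = √250001 ≈ 500, ∠ = arctan(500/1) ≈ 89.89°
pole (s+482): 482 + j500 → |·| = √(482²+500²) = √482324 ≈ 694.5, ∠ = arctan(500/482) ≈ 46.05°
pole (s+500): 500 + j500 → |·| = √(500²+500²) = √500000 ≈ 707.11, ∠ = arctan(500/500) ≈ 45.00°
pole at origin: |s| = 500, ∠ = 90.00° (in denominator)
∠G = 89.89° − 181.05° = -91.16°

-91.2°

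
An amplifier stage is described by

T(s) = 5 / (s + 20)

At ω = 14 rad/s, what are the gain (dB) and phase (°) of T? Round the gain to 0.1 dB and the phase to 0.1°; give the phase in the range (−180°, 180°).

At s = jω = j14:
pole (s+20): 20 + j14 → |·| = √(20²+14²) = √596 ≈ 24.413, ∠ = arctan(14/20) ≈ 34.99°
|T| = 5 / 24.413 ≈ 0.20481
Gain = 20 log₁₀(0.20481) ≈ -13.77 dB
∠T = 0.00° − 34.99° = -34.99°

-13.8 dB, -35.0°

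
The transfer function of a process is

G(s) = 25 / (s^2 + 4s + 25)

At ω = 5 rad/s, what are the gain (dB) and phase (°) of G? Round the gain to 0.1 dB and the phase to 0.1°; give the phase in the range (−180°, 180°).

At s = jω = j5:
quadratic: (j5)² + 4·j5 + 25 = 0 + j20 → |·| ≈ 20, ∠ ≈ 90.00°
|G| = 25 / 20 ≈ 1.25
Gain = 20 log₁₀(1.25) ≈ 1.94 dB
∠G = 0.00° − 90.00° = -90.00°

1.9 dB, -90.0°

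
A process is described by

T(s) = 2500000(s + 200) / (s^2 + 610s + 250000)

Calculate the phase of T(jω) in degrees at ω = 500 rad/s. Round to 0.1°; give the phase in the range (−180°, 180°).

At s = jω = j500:
zero (s+200): 200 + j500 → |·| = √(200²+500²) = √290000 ≈ 538.52, ∠ = arctan(500/200) ≈ 68.20°
quadratic: (j500)² + 610·j500 + 250000 = 0 + j305000 → |·| ≈ 3.05e+05, ∠ ≈ 90.00°
∠T = 68.20° − 90.00° = -21.80°

-21.8°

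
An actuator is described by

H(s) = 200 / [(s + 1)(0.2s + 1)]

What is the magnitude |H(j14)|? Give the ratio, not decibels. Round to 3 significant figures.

4.79

At ω = 14 rad/s:
pole (1 + j14·1) = 1 + j14 → |·| ≈ 14.036, ∠ ≈ 85.91°
pole (1 + j14·0.2) = 1 + j2.8 → |·| ≈ 2.9732, ∠ ≈ 70.35°
|H| = 200 · 1 / (14.036 · 2.9732) ≈ 4.7925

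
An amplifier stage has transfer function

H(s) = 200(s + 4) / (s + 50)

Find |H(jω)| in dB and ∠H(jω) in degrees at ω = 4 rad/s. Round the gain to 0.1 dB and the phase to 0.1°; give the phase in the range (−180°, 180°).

At s = jω = j4:
zero (s+4): 4 + j4 → |·| = √(4²+4²) = √32 ≈ 5.6569, ∠ = arctan(4/4) ≈ 45.00°
pole (s+50): 50 + j4 → |·| = √(50²+4²) = √2516 ≈ 50.16, ∠ = arctan(4/50) ≈ 4.57°
|H| = 200 · 5.6569 / 50.16 ≈ 22.555
Gain = 20 log₁₀(22.555) ≈ 27.06 dB
∠H = 45.00° − 4.57° = 40.43°

27.1 dB, 40.4°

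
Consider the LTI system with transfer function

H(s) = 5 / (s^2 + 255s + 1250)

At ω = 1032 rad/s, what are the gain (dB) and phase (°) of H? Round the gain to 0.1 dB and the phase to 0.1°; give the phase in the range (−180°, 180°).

Substitute s = j1032:
Numerator: 5 = 5 + j0
Denominator: (j1032)^2 + 255(j1032) + 1250 = -1063774 + j263160
|N| = √(5² + 0²) ≈ 5, ∠N ≈ 0.00°
|D| = √(1063774² + 263160²) ≈ 1.0958e+06, ∠D ≈ 166.10°
|H| = 5 / 1.0958e+06 ≈ 4.5629e-06
Gain = 20 log₁₀(4.5629e-06) ≈ -106.82 dB
∠H = 0.00° − 166.10° = -166.10°

-106.8 dB, -166.1°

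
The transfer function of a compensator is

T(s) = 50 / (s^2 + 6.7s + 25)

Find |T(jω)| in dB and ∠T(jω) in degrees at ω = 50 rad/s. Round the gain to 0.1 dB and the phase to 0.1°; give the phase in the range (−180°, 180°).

At s = jω = j50:
quadratic: (j50)² + 6.7·j50 + 25 = -2475 + j335 → |·| ≈ 2497.6, ∠ ≈ 172.29°
|T| = 50 / 2497.6 ≈ 0.020019
Gain = 20 log₁₀(0.020019) ≈ -33.97 dB
∠T = 0.00° − 172.29° = -172.29°

-34.0 dB, -172.3°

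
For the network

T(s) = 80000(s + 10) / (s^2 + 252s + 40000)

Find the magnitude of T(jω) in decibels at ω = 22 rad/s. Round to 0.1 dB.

At s = jω = j22:
zero (s+10): 10 + j22 → |·| = √(10²+22²) = √584 ≈ 24.166, ∠ = arctan(22/10) ≈ 65.56°
quadratic: (j22)² + 252·j22 + 40000 = 39516 + j5544 → |·| ≈ 39903, ∠ ≈ 7.99°
|T| = 80000 · 24.166 / 39903 ≈ 48.449
Gain = 20 log₁₀(48.449) ≈ 33.71 dB

33.7 dB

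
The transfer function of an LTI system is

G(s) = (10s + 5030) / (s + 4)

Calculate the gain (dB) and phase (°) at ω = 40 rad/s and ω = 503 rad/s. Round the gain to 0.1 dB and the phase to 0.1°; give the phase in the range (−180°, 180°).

Substitute s = j40:
Numerator: 10(j40) + 5030 = 5030 + j400
Denominator: (j40) + 4 = 4 + j40
|N| = √(5030² + 400²) ≈ 5045.9, ∠N ≈ 4.55°
|D| = √(4² + 40²) ≈ 40.2, ∠D ≈ 84.29°
|G| = 5045.9 / 40.2 ≈ 125.52
Gain = 20 log₁₀(125.52) ≈ 41.97 dB
∠G = 4.55° − 84.29° = -79.74°

Substitute s = j503:
Numerator: 10(j503) + 5030 = 5030 + j5030
Denominator: (j503) + 4 = 4 + j503
|N| = √(5030² + 5030²) ≈ 7113.5, ∠N ≈ 45.00°
|D| = √(4² + 503²) ≈ 503.02, ∠D ≈ 89.54°
|G| = 7113.5 / 503.02 ≈ 14.142
Gain = 20 log₁₀(14.142) ≈ 23.01 dB
∠G = 45.00° − 89.54° = -44.54°

ω = 40: 42.0 dB, -79.7°; ω = 503: 23.0 dB, -44.5°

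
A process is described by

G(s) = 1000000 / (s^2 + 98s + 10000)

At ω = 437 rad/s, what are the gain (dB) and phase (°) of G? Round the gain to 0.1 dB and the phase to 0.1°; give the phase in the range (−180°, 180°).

At s = jω = j437:
quadratic: (j437)² + 98·j437 + 10000 = -180969 + j42826 → |·| ≈ 1.8597e+05, ∠ ≈ 166.69°
|G| = 1000000 / 1.8597e+05 ≈ 5.3772
Gain = 20 log₁₀(5.3772) ≈ 14.61 dB
∠G = 0.00° − 166.69° = -166.69°

14.6 dB, -166.7°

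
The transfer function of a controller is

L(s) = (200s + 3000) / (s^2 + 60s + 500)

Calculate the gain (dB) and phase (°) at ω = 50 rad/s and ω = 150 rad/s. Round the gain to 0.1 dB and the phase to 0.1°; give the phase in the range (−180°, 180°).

ω = 50: 9.2 dB, -50.4°; ω = 150: 2.1 dB, -73.5°

Substitute s = j50:
Numerator: 200(j50) + 3000 = 3000 + j10000
Denominator: (j50)^2 + 60(j50) + 500 = -2000 + j3000
|N| = √(3000² + 10000²) ≈ 10440, ∠N ≈ 73.30°
|D| = √(2000² + 3000²) ≈ 3605.6, ∠D ≈ 123.69°
|L| = 10440 / 3605.6 ≈ 2.8955
Gain = 20 log₁₀(2.8955) ≈ 9.23 dB
∠L = 73.30° − 123.69° = -50.39°

Substitute s = j150:
Numerator: 200(j150) + 3000 = 3000 + j30000
Denominator: (j150)^2 + 60(j150) + 500 = -22000 + j9000
|N| = √(3000² + 30000²) ≈ 30150, ∠N ≈ 84.29°
|D| = √(22000² + 9000²) ≈ 23770, ∠D ≈ 157.75°
|L| = 30150 / 23770 ≈ 1.2684
Gain = 20 log₁₀(1.2684) ≈ 2.07 dB
∠L = 84.29° − 157.75° = -73.46°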